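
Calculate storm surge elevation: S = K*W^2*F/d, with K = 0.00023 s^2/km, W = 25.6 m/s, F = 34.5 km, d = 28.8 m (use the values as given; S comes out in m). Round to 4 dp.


S = K * W^2 * F / d
W^2 = 25.6^2 = 655.36
S = 0.00023 * 655.36 * 34.5 / 28.8
Numerator = 0.00023 * 655.36 * 34.5 = 5.200282
S = 5.200282 / 28.8 = 0.1806 m

0.1806


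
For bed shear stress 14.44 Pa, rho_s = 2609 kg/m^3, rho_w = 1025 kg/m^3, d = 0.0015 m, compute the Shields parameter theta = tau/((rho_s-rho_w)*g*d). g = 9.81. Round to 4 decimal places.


theta = tau / ((rho_s - rho_w) * g * d)
rho_s - rho_w = 2609 - 1025 = 1584
Denominator = 1584 * 9.81 * 0.0015 = 23.308560
theta = 14.44 / 23.308560
theta = 0.6195

0.6195


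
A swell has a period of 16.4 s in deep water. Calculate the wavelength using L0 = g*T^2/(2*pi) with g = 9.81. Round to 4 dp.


L0 = g * T^2 / (2 * pi)
L0 = 9.81 * 16.4^2 / (2 * pi)
L0 = 9.81 * 268.9600 / 6.28319
L0 = 2638.4976 / 6.28319
L0 = 419.9299 m

419.9299


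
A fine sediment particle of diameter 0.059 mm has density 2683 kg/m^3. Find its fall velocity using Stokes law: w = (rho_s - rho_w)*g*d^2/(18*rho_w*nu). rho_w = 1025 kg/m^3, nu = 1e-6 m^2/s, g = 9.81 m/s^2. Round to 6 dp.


w = (rho_s - rho_w) * g * d^2 / (18 * rho_w * nu)
d = 0.059 mm = 0.000059 m
rho_s - rho_w = 2683 - 1025 = 1658
Numerator = 1658 * 9.81 * (0.000059)^2 = 0.000056618395
Denominator = 18 * 1025 * 1e-6 = 0.018450
w = 0.003069 m/s

0.003069


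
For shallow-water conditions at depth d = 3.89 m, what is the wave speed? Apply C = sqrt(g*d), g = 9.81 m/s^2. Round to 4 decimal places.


Using the shallow-water approximation:
C = sqrt(g * d) = sqrt(9.81 * 3.89)
C = sqrt(38.1609)
C = 6.1775 m/s

6.1775


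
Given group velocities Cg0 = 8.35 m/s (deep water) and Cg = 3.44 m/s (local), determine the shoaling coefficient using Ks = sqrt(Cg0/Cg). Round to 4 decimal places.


Ks = sqrt(Cg0 / Cg)
Ks = sqrt(8.35 / 3.44)
Ks = sqrt(2.4273)
Ks = 1.5580

1.5580


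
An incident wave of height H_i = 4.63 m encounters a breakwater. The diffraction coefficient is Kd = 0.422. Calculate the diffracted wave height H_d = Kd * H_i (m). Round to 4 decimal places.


H_d = Kd * H_i
H_d = 0.422 * 4.63
H_d = 1.9539 m

1.9539


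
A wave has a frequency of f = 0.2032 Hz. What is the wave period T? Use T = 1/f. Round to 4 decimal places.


T = 1 / f
T = 1 / 0.2032
T = 4.9213 s

4.9213


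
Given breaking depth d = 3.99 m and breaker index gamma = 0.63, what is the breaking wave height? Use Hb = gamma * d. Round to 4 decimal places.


Hb = gamma * d
Hb = 0.63 * 3.99
Hb = 2.5137 m

2.5137


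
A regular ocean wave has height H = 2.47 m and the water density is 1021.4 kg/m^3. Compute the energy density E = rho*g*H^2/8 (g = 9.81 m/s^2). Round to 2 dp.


E = (1/8) * rho * g * H^2
E = (1/8) * 1021.4 * 9.81 * 2.47^2
E = 0.125 * 1021.4 * 9.81 * 6.1009
E = 7641.33 J/m^2

7641.33


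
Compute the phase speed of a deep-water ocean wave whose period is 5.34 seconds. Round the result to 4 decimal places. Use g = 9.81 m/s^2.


We use the deep-water celerity formula:
C = g * T / (2 * pi)
C = 9.81 * 5.34 / (2 * 3.14159...)
C = 52.385400 / 6.283185
C = 8.3374 m/s

8.3374


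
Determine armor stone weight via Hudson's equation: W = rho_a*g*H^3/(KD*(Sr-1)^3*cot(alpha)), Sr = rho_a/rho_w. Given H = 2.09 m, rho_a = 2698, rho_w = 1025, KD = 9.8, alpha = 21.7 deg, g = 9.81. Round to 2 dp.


Sr = rho_a / rho_w = 2698 / 1025 = 2.632195
(Sr - 1) = 1.632195
(Sr - 1)^3 = 4.348267
cot(21.7) = 1 / tan(21.7) = 1 / 0.397948 = 2.512889
Numerator = 2698 * 9.81 * 2.09^3 = 241629.4198
Denominator = 9.8 * 4.348267 * 2.512889 = 107.081788
W = 241629.4198 / 107.081788
W = 2256.49 N

2256.49


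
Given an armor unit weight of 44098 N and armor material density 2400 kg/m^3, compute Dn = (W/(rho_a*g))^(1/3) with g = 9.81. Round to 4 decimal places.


V = W / (rho_a * g)
V = 44098 / (2400 * 9.81)
V = 44098 / 23544.00
V = 1.873004 m^3
Dn = V^(1/3) = 1.873004^(1/3)
Dn = 1.2327 m

1.2327


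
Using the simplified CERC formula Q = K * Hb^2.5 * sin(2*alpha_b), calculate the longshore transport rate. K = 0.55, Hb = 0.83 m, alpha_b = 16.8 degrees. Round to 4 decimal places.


Q = K * Hb^2.5 * sin(2 * alpha_b)
Hb^2.5 = 0.83^2.5 = 0.627618
sin(2 * 16.8) = sin(33.6) = 0.553392
Q = 0.55 * 0.627618 * 0.553392
Q = 0.1910 m^3/s

0.1910


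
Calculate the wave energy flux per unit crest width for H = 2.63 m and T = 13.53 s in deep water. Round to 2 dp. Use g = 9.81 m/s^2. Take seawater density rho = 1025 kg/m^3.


P = rho * g^2 * H^2 * T / (32 * pi)
P = 1025 * 9.81^2 * 2.63^2 * 13.53 / (32 * pi)
P = 1025 * 96.2361 * 6.9169 * 13.53 / 100.53096
P = 91827.20 W/m

91827.20


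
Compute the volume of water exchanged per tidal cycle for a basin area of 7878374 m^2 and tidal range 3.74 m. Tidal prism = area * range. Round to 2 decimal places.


Tidal prism = Area * Tidal range
P = 7878374 * 3.74
P = 29465118.76 m^3

29465118.76


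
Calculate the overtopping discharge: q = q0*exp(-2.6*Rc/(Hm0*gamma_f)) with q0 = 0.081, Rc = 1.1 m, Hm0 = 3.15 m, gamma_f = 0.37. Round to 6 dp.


q = q0 * exp(-2.6 * Rc / (Hm0 * gamma_f))
Exponent = -2.6 * 1.1 / (3.15 * 0.37)
= -2.6 * 1.1 / 1.1655
= -2.453882
exp(-2.453882) = 0.085959
q = 0.081 * 0.085959
q = 0.006963 m^3/s/m

0.006963


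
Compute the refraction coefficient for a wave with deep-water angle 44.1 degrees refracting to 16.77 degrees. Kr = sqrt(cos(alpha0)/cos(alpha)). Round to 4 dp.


Kr = sqrt(cos(alpha0) / cos(alpha))
cos(44.1) = 0.718126
cos(16.77) = 0.957471
Kr = sqrt(0.718126 / 0.957471)
Kr = sqrt(0.750024)
Kr = 0.8660

0.8660


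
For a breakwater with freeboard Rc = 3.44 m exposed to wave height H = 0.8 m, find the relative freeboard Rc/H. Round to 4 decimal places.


Relative freeboard = Rc / H
= 3.44 / 0.8
= 4.3000

4.3000


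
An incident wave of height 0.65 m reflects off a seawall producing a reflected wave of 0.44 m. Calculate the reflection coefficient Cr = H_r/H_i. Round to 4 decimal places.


Cr = H_r / H_i
Cr = 0.44 / 0.65
Cr = 0.6769

0.6769


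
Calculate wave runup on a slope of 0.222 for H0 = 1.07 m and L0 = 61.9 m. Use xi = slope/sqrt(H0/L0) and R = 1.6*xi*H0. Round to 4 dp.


xi = slope / sqrt(H0/L0)
H0/L0 = 1.07/61.9 = 0.017286
sqrt(0.017286) = 0.131476
xi = 0.222 / 0.131476 = 1.688521
R = 1.6 * xi * H0 = 1.6 * 1.688521 * 1.07
R = 2.8907 m

2.8907


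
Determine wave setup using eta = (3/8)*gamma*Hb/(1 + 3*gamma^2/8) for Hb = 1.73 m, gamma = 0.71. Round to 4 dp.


eta = (3/8) * gamma * Hb / (1 + 3*gamma^2/8)
Numerator = (3/8) * 0.71 * 1.73 = 0.460612
Denominator = 1 + 3*0.71^2/8 = 1 + 0.189038 = 1.189038
eta = 0.460612 / 1.189038
eta = 0.3874 m

0.3874


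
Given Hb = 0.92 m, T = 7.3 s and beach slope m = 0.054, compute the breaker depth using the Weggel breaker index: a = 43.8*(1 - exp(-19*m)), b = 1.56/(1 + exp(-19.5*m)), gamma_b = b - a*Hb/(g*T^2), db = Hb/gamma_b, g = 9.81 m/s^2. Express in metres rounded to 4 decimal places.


a = 43.8 * (1 - exp(-19 * m))
exp(-19 * 0.054) = exp(-1.0260) = 0.358438
a = 43.8 * (1 - 0.358438) = 28.100422
b = 1.56 / (1 + exp(-19.5 * m))
exp(-19.5 * 0.054) = exp(-1.0530) = 0.348890
b = 1.56 / (1 + 0.348890) = 1.156507
Hb / (g * T^2) = 0.92 / (9.81 * 7.3^2) = 0.92 / 522.7749 = 0.00175984
gamma_b = b - a * Hb/(g*T^2) = 1.156507 - 28.100422 * 0.00175984 = 1.107055
db = Hb / gamma_b = 0.92 / 1.107055
db = 0.8310 m

0.8310


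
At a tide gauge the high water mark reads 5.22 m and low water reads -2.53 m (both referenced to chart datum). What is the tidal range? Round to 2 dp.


Tidal range = High water - Low water
Tidal range = 5.22 - (-2.53)
Tidal range = 7.75 m

7.75


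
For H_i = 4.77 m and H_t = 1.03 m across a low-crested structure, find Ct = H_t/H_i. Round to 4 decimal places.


Ct = H_t / H_i
Ct = 1.03 / 4.77
Ct = 0.2159

0.2159


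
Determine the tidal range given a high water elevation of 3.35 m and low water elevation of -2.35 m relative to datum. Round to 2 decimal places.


Tidal range = High water - Low water
Tidal range = 3.35 - (-2.35)
Tidal range = 5.70 m

5.70


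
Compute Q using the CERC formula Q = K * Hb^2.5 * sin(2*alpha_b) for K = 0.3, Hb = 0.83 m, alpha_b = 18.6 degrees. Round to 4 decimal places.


Q = K * Hb^2.5 * sin(2 * alpha_b)
Hb^2.5 = 0.83^2.5 = 0.627618
sin(2 * 18.6) = sin(37.2) = 0.604599
Q = 0.3 * 0.627618 * 0.604599
Q = 0.1138 m^3/s

0.1138


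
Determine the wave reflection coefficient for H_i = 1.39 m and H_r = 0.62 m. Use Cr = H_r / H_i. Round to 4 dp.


Cr = H_r / H_i
Cr = 0.62 / 1.39
Cr = 0.4460

0.4460


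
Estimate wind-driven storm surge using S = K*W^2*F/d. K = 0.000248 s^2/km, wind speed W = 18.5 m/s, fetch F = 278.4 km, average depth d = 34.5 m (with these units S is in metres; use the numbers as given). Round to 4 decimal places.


S = K * W^2 * F / d
W^2 = 18.5^2 = 342.25
S = 0.000248 * 342.25 * 278.4 / 34.5
Numerator = 0.000248 * 342.25 * 278.4 = 23.630035
S = 23.630035 / 34.5 = 0.6849 m

0.6849


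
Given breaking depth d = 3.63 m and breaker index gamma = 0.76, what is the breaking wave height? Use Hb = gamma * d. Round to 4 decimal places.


Hb = gamma * d
Hb = 0.76 * 3.63
Hb = 2.7588 m

2.7588


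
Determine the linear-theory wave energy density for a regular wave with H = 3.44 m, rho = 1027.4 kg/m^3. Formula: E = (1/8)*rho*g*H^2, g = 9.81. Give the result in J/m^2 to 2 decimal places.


E = (1/8) * rho * g * H^2
E = (1/8) * 1027.4 * 9.81 * 3.44^2
E = 0.125 * 1027.4 * 9.81 * 11.8336
E = 14908.55 J/m^2

14908.55


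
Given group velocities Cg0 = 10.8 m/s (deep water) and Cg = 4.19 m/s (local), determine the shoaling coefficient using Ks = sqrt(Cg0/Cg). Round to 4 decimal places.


Ks = sqrt(Cg0 / Cg)
Ks = sqrt(10.8 / 4.19)
Ks = sqrt(2.5776)
Ks = 1.6055

1.6055


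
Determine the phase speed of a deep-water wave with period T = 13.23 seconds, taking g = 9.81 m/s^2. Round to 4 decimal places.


We use the deep-water celerity formula:
C = g * T / (2 * pi)
C = 9.81 * 13.23 / (2 * 3.14159...)
C = 129.786300 / 6.283185
C = 20.6561 m/s

20.6561


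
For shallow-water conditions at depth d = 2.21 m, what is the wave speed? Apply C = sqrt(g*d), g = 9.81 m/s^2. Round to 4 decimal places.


Using the shallow-water approximation:
C = sqrt(g * d) = sqrt(9.81 * 2.21)
C = sqrt(21.6801)
C = 4.6562 m/s

4.6562


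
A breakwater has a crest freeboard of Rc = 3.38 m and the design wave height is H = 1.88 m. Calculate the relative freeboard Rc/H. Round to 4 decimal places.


Relative freeboard = Rc / H
= 3.38 / 1.88
= 1.7979

1.7979


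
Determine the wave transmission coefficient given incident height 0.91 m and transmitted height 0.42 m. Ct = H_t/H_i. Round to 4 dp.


Ct = H_t / H_i
Ct = 0.42 / 0.91
Ct = 0.4615

0.4615


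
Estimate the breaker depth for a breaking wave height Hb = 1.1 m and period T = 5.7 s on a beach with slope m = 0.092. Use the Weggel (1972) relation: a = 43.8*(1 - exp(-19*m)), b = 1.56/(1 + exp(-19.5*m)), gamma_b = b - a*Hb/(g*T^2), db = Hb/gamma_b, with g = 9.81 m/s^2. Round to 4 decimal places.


a = 43.8 * (1 - exp(-19 * m))
exp(-19 * 0.092) = exp(-1.7480) = 0.174122
a = 43.8 * (1 - 0.174122) = 36.173463
b = 1.56 / (1 + exp(-19.5 * m))
exp(-19.5 * 0.092) = exp(-1.7940) = 0.166294
b = 1.56 / (1 + 0.166294) = 1.337571
Hb / (g * T^2) = 1.1 / (9.81 * 5.7^2) = 1.1 / 318.7269 = 0.00345123
gamma_b = b - a * Hb/(g*T^2) = 1.337571 - 36.173463 * 0.00345123 = 1.212728
db = Hb / gamma_b = 1.1 / 1.212728
db = 0.9070 m

0.9070


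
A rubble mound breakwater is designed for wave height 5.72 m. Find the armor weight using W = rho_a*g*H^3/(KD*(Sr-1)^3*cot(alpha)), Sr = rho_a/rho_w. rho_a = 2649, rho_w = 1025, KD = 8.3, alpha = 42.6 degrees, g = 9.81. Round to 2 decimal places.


Sr = rho_a / rho_w = 2649 / 1025 = 2.584390
(Sr - 1) = 1.584390
(Sr - 1)^3 = 3.977283
cot(42.6) = 1 / tan(42.6) = 1 / 0.919547 = 1.087492
Numerator = 2649 * 9.81 * 5.72^3 = 4863389.4915
Denominator = 8.3 * 3.977283 * 1.087492 = 35.899680
W = 4863389.4915 / 35.899680
W = 135471.67 N

135471.67


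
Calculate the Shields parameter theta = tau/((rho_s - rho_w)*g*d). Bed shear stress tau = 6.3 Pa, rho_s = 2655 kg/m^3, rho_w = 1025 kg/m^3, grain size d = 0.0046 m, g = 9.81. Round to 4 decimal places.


theta = tau / ((rho_s - rho_w) * g * d)
rho_s - rho_w = 2655 - 1025 = 1630
Denominator = 1630 * 9.81 * 0.0046 = 73.555380
theta = 6.3 / 73.555380
theta = 0.0856

0.0856


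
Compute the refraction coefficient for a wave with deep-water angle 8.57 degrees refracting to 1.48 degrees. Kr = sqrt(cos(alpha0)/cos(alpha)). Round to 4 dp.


Kr = sqrt(cos(alpha0) / cos(alpha))
cos(8.57) = 0.988835
cos(1.48) = 0.999666
Kr = sqrt(0.988835 / 0.999666)
Kr = sqrt(0.989165)
Kr = 0.9946

0.9946


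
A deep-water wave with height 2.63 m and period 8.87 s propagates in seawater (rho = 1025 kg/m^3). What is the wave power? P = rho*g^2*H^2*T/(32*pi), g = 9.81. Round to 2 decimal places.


P = rho * g^2 * H^2 * T / (32 * pi)
P = 1025 * 9.81^2 * 2.63^2 * 8.87 / (32 * pi)
P = 1025 * 96.2361 * 6.9169 * 8.87 / 100.53096
P = 60200.09 W/m

60200.09


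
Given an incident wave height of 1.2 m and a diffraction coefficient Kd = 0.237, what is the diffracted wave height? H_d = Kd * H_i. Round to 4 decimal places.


H_d = Kd * H_i
H_d = 0.237 * 1.2
H_d = 0.2844 m

0.2844


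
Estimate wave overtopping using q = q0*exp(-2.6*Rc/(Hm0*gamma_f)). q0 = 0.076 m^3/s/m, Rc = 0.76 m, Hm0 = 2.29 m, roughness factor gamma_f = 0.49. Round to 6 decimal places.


q = q0 * exp(-2.6 * Rc / (Hm0 * gamma_f))
Exponent = -2.6 * 0.76 / (2.29 * 0.49)
= -2.6 * 0.76 / 1.1221
= -1.760984
exp(-1.760984) = 0.171876
q = 0.076 * 0.171876
q = 0.013063 m^3/s/m

0.013063


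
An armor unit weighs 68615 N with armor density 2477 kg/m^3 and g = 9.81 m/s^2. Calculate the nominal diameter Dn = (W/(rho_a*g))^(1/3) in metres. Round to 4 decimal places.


V = W / (rho_a * g)
V = 68615 / (2477 * 9.81)
V = 68615 / 24299.37
V = 2.823736 m^3
Dn = V^(1/3) = 2.823736^(1/3)
Dn = 1.4134 m

1.4134


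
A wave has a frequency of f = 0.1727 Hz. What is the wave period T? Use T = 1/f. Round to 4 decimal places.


T = 1 / f
T = 1 / 0.1727
T = 5.7904 s

5.7904


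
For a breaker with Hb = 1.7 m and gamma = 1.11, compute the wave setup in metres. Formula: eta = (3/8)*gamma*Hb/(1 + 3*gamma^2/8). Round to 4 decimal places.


eta = (3/8) * gamma * Hb / (1 + 3*gamma^2/8)
Numerator = (3/8) * 1.11 * 1.7 = 0.707625
Denominator = 1 + 3*1.11^2/8 = 1 + 0.462038 = 1.462038
eta = 0.707625 / 1.462038
eta = 0.4840 m

0.4840


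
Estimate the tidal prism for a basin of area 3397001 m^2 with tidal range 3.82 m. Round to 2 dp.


Tidal prism = Area * Tidal range
P = 3397001 * 3.82
P = 12976543.82 m^3

12976543.82


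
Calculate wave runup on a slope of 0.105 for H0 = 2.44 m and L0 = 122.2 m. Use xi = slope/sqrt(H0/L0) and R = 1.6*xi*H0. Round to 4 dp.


xi = slope / sqrt(H0/L0)
H0/L0 = 2.44/122.2 = 0.019967
sqrt(0.019967) = 0.141306
xi = 0.105 / 0.141306 = 0.743070
R = 1.6 * xi * H0 = 1.6 * 0.743070 * 2.44
R = 2.9009 m

2.9009


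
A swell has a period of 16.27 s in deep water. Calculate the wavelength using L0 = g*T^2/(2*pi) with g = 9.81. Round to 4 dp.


L0 = g * T^2 / (2 * pi)
L0 = 9.81 * 16.27^2 / (2 * pi)
L0 = 9.81 * 264.7129 / 6.28319
L0 = 2596.8335 / 6.28319
L0 = 413.2989 m

413.2989


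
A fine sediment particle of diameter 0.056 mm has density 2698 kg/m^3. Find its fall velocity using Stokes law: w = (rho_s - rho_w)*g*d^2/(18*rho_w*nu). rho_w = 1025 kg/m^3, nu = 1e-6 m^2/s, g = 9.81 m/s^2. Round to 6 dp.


w = (rho_s - rho_w) * g * d^2 / (18 * rho_w * nu)
d = 0.056 mm = 0.000056 m
rho_s - rho_w = 2698 - 1025 = 1673
Numerator = 1673 * 9.81 * (0.000056)^2 = 0.000051468440
Denominator = 18 * 1025 * 1e-6 = 0.018450
w = 0.002790 m/s

0.002790


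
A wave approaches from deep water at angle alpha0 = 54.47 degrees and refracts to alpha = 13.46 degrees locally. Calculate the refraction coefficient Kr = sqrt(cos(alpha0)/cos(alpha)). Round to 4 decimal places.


Kr = sqrt(cos(alpha0) / cos(alpha))
cos(54.47) = 0.581129
cos(13.46) = 0.972533
Kr = sqrt(0.581129 / 0.972533)
Kr = sqrt(0.597542)
Kr = 0.7730

0.7730


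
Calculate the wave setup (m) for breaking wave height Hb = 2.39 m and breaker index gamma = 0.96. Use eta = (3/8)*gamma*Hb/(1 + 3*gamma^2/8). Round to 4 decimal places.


eta = (3/8) * gamma * Hb / (1 + 3*gamma^2/8)
Numerator = (3/8) * 0.96 * 2.39 = 0.860400
Denominator = 1 + 3*0.96^2/8 = 1 + 0.345600 = 1.345600
eta = 0.860400 / 1.345600
eta = 0.6394 m

0.6394


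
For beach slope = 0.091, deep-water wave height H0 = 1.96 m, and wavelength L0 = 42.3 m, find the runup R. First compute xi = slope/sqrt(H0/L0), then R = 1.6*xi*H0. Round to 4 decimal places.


xi = slope / sqrt(H0/L0)
H0/L0 = 1.96/42.3 = 0.046336
sqrt(0.046336) = 0.215257
xi = 0.091 / 0.215257 = 0.422750
R = 1.6 * xi * H0 = 1.6 * 0.422750 * 1.96
R = 1.3257 m

1.3257


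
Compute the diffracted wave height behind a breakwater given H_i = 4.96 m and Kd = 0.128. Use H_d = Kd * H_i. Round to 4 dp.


H_d = Kd * H_i
H_d = 0.128 * 4.96
H_d = 0.6349 m

0.6349


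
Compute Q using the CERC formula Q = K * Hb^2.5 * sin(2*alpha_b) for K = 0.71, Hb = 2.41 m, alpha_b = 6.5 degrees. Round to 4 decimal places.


Q = K * Hb^2.5 * sin(2 * alpha_b)
Hb^2.5 = 2.41^2.5 = 9.016596
sin(2 * 6.5) = sin(13.0) = 0.224951
Q = 0.71 * 9.016596 * 0.224951
Q = 1.4401 m^3/s

1.4401


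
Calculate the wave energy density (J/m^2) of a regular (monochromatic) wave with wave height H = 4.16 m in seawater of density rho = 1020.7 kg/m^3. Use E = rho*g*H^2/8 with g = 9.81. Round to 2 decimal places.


E = (1/8) * rho * g * H^2
E = (1/8) * 1020.7 * 9.81 * 4.16^2
E = 0.125 * 1020.7 * 9.81 * 17.3056
E = 21660.27 J/m^2

21660.27


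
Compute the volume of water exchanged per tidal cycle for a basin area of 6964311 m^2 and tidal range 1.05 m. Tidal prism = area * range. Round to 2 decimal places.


Tidal prism = Area * Tidal range
P = 6964311 * 1.05
P = 7312526.55 m^3

7312526.55


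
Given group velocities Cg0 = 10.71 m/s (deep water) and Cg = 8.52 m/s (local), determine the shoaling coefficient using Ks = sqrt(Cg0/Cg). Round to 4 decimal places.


Ks = sqrt(Cg0 / Cg)
Ks = sqrt(10.71 / 8.52)
Ks = sqrt(1.2570)
Ks = 1.1212

1.1212


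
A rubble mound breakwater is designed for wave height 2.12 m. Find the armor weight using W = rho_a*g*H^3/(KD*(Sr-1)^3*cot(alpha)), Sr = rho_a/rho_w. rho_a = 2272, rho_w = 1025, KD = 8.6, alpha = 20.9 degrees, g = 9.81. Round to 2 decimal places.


Sr = rho_a / rho_w = 2272 / 1025 = 2.216585
(Sr - 1) = 1.216585
(Sr - 1)^3 = 1.800644
cot(20.9) = 1 / tan(20.9) = 1 / 0.381863 = 2.618741
Numerator = 2272 * 9.81 * 2.12^3 = 212365.9659
Denominator = 8.6 * 1.800644 * 2.618741 = 40.552608
W = 212365.9659 / 40.552608
W = 5236.80 N

5236.80


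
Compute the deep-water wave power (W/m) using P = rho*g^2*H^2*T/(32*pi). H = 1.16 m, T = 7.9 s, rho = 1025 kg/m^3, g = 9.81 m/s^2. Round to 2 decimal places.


P = rho * g^2 * H^2 * T / (32 * pi)
P = 1025 * 9.81^2 * 1.16^2 * 7.9 / (32 * pi)
P = 1025 * 96.2361 * 1.3456 * 7.9 / 100.53096
P = 10430.50 W/m

10430.50


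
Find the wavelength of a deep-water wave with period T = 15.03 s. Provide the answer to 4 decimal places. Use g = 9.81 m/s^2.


L0 = g * T^2 / (2 * pi)
L0 = 9.81 * 15.03^2 / (2 * pi)
L0 = 9.81 * 225.9009 / 6.28319
L0 = 2216.0878 / 6.28319
L0 = 352.7013 m

352.7013


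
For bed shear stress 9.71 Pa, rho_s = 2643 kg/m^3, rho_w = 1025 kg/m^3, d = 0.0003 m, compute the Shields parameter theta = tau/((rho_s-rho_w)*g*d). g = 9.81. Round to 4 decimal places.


theta = tau / ((rho_s - rho_w) * g * d)
rho_s - rho_w = 2643 - 1025 = 1618
Denominator = 1618 * 9.81 * 0.0003 = 4.761774
theta = 9.71 / 4.761774
theta = 2.0392

2.0392


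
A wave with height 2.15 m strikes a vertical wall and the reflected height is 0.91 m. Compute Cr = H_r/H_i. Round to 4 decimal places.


Cr = H_r / H_i
Cr = 0.91 / 2.15
Cr = 0.4233

0.4233


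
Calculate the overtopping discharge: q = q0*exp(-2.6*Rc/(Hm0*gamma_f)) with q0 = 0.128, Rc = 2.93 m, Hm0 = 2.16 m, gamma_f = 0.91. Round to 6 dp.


q = q0 * exp(-2.6 * Rc / (Hm0 * gamma_f))
Exponent = -2.6 * 2.93 / (2.16 * 0.91)
= -2.6 * 2.93 / 1.9656
= -3.875661
exp(-3.875661) = 0.020741
q = 0.128 * 0.020741
q = 0.002655 m^3/s/m

0.002655


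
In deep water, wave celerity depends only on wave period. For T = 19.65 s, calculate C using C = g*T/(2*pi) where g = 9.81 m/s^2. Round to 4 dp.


We use the deep-water celerity formula:
C = g * T / (2 * pi)
C = 9.81 * 19.65 / (2 * 3.14159...)
C = 192.766500 / 6.283185
C = 30.6797 m/s

30.6797


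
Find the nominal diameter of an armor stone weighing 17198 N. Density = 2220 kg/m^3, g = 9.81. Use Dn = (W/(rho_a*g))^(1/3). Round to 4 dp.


V = W / (rho_a * g)
V = 17198 / (2220 * 9.81)
V = 17198 / 21778.20
V = 0.789689 m^3
Dn = V^(1/3) = 0.789689^(1/3)
Dn = 0.9243 m

0.9243


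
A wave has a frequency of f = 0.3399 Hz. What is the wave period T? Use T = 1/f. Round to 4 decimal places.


T = 1 / f
T = 1 / 0.3399
T = 2.9420 s

2.9420


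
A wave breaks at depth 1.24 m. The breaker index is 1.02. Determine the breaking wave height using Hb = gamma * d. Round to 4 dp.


Hb = gamma * d
Hb = 1.02 * 1.24
Hb = 1.2648 m

1.2648


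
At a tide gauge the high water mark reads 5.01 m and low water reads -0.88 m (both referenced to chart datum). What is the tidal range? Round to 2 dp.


Tidal range = High water - Low water
Tidal range = 5.01 - (-0.88)
Tidal range = 5.89 m

5.89


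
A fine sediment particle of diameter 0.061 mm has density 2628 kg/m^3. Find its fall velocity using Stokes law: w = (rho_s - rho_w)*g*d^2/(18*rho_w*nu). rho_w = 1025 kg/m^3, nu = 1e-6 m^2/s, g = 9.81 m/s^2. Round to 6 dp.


w = (rho_s - rho_w) * g * d^2 / (18 * rho_w * nu)
d = 0.061 mm = 0.000061 m
rho_s - rho_w = 2628 - 1025 = 1603
Numerator = 1603 * 9.81 * (0.000061)^2 = 0.000058514325
Denominator = 18 * 1025 * 1e-6 = 0.018450
w = 0.003172 m/s

0.003172


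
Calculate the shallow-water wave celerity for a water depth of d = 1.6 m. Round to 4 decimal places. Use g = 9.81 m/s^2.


Using the shallow-water approximation:
C = sqrt(g * d) = sqrt(9.81 * 1.6)
C = sqrt(15.6960)
C = 3.9618 m/s

3.9618


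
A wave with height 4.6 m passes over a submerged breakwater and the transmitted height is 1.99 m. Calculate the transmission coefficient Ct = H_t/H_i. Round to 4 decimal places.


Ct = H_t / H_i
Ct = 1.99 / 4.6
Ct = 0.4326

0.4326


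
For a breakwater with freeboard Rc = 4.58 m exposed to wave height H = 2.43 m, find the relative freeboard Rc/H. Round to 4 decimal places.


Relative freeboard = Rc / H
= 4.58 / 2.43
= 1.8848

1.8848


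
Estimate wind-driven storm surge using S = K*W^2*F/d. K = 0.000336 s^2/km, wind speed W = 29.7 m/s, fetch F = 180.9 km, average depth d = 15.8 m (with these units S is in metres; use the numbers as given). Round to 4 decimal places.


S = K * W^2 * F / d
W^2 = 29.7^2 = 882.09
S = 0.000336 * 882.09 * 180.9 / 15.8
Numerator = 0.000336 * 882.09 * 180.9 = 53.615547
S = 53.615547 / 15.8 = 3.3934 m

3.3934


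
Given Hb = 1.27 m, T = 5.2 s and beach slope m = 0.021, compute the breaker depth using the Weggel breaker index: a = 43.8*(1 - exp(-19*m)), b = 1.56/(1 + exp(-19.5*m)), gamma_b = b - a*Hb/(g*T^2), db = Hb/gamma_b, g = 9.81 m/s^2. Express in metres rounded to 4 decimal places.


a = 43.8 * (1 - exp(-19 * m))
exp(-19 * 0.021) = exp(-0.3990) = 0.670991
a = 43.8 * (1 - 0.670991) = 14.410607
b = 1.56 / (1 + exp(-19.5 * m))
exp(-19.5 * 0.021) = exp(-0.4095) = 0.663982
b = 1.56 / (1 + 0.663982) = 0.937510
Hb / (g * T^2) = 1.27 / (9.81 * 5.2^2) = 1.27 / 265.2624 = 0.00478771
gamma_b = b - a * Hb/(g*T^2) = 0.937510 - 14.410607 * 0.00478771 = 0.868516
db = Hb / gamma_b = 1.27 / 0.868516
db = 1.4623 m

1.4623


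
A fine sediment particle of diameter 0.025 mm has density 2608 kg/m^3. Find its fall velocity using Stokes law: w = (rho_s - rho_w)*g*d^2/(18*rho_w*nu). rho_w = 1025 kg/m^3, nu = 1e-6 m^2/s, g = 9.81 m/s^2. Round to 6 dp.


w = (rho_s - rho_w) * g * d^2 / (18 * rho_w * nu)
d = 0.025 mm = 0.000025 m
rho_s - rho_w = 2608 - 1025 = 1583
Numerator = 1583 * 9.81 * (0.000025)^2 = 0.000009705769
Denominator = 18 * 1025 * 1e-6 = 0.018450
w = 0.000526 m/s

0.000526


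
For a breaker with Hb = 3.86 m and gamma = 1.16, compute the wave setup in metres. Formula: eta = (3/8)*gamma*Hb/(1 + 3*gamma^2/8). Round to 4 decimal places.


eta = (3/8) * gamma * Hb / (1 + 3*gamma^2/8)
Numerator = (3/8) * 1.16 * 3.86 = 1.679100
Denominator = 1 + 3*1.16^2/8 = 1 + 0.504600 = 1.504600
eta = 1.679100 / 1.504600
eta = 1.1160 m

1.1160


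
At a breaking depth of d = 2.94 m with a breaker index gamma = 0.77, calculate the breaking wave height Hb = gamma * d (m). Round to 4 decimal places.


Hb = gamma * d
Hb = 0.77 * 2.94
Hb = 2.2638 m

2.2638


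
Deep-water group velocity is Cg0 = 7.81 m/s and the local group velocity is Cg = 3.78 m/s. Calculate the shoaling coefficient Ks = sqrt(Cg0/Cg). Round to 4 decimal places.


Ks = sqrt(Cg0 / Cg)
Ks = sqrt(7.81 / 3.78)
Ks = sqrt(2.0661)
Ks = 1.4374

1.4374


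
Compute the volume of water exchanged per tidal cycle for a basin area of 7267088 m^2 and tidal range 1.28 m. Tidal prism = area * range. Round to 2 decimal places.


Tidal prism = Area * Tidal range
P = 7267088 * 1.28
P = 9301872.64 m^3

9301872.64


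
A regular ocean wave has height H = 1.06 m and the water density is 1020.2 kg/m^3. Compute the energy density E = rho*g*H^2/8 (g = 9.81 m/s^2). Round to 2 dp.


E = (1/8) * rho * g * H^2
E = (1/8) * 1020.2 * 9.81 * 1.06^2
E = 0.125 * 1020.2 * 9.81 * 1.1236
E = 1405.65 J/m^2

1405.65


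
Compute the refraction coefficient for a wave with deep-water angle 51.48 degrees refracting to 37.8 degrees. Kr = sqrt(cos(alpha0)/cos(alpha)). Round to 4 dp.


Kr = sqrt(cos(alpha0) / cos(alpha))
cos(51.48) = 0.622788
cos(37.8) = 0.790155
Kr = sqrt(0.622788 / 0.790155)
Kr = sqrt(0.788184)
Kr = 0.8878

0.8878


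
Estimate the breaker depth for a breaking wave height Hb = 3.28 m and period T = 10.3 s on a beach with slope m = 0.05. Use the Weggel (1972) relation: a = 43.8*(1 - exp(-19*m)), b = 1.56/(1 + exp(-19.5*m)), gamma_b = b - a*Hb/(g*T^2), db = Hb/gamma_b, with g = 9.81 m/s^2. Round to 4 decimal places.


a = 43.8 * (1 - exp(-19 * m))
exp(-19 * 0.05) = exp(-0.9500) = 0.386741
a = 43.8 * (1 - 0.386741) = 26.860743
b = 1.56 / (1 + exp(-19.5 * m))
exp(-19.5 * 0.05) = exp(-0.9750) = 0.377192
b = 1.56 / (1 + 0.377192) = 1.132739
Hb / (g * T^2) = 3.28 / (9.81 * 10.3^2) = 3.28 / 1040.7429 = 0.00315159
gamma_b = b - a * Hb/(g*T^2) = 1.132739 - 26.860743 * 0.00315159 = 1.048085
db = Hb / gamma_b = 3.28 / 1.048085
db = 3.1295 m

3.1295


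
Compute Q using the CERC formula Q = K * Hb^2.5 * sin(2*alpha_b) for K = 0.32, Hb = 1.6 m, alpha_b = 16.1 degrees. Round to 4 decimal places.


Q = K * Hb^2.5 * sin(2 * alpha_b)
Hb^2.5 = 1.6^2.5 = 3.238172
sin(2 * 16.1) = sin(32.2) = 0.532876
Q = 0.32 * 3.238172 * 0.532876
Q = 0.5522 m^3/s

0.5522


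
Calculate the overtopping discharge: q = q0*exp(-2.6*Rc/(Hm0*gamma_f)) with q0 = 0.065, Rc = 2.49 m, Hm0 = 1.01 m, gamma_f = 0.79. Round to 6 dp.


q = q0 * exp(-2.6 * Rc / (Hm0 * gamma_f))
Exponent = -2.6 * 2.49 / (1.01 * 0.79)
= -2.6 * 2.49 / 0.7979
= -8.113799
exp(-8.113799) = 0.000299
q = 0.065 * 0.000299
q = 0.000019 m^3/s/m

0.000019


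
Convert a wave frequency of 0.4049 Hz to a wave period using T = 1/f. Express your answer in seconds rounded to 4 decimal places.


T = 1 / f
T = 1 / 0.4049
T = 2.4697 s

2.4697


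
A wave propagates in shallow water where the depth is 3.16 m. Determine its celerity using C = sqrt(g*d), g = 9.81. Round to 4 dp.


Using the shallow-water approximation:
C = sqrt(g * d) = sqrt(9.81 * 3.16)
C = sqrt(30.9996)
C = 5.5677 m/s

5.5677


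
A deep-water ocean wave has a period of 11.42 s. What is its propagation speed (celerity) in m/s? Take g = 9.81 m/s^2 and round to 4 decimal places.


We use the deep-water celerity formula:
C = g * T / (2 * pi)
C = 9.81 * 11.42 / (2 * 3.14159...)
C = 112.030200 / 6.283185
C = 17.8302 m/s

17.8302


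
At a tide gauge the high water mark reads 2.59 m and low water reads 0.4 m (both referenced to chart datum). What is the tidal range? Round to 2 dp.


Tidal range = High water - Low water
Tidal range = 2.59 - (0.4)
Tidal range = 2.19 m

2.19


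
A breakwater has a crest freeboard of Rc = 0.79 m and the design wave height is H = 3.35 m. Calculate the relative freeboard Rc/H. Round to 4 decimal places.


Relative freeboard = Rc / H
= 0.79 / 3.35
= 0.2358

0.2358


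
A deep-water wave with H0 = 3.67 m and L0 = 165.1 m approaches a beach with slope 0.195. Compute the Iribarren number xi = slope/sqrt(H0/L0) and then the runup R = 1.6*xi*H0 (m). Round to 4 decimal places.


xi = slope / sqrt(H0/L0)
H0/L0 = 3.67/165.1 = 0.022229
sqrt(0.022229) = 0.149094
xi = 0.195 / 0.149094 = 1.307902
R = 1.6 * xi * H0 = 1.6 * 1.307902 * 3.67
R = 7.6800 m

7.6800


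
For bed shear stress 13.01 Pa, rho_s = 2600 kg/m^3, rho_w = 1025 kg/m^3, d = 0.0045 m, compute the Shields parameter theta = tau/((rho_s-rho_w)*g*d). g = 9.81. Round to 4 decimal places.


theta = tau / ((rho_s - rho_w) * g * d)
rho_s - rho_w = 2600 - 1025 = 1575
Denominator = 1575 * 9.81 * 0.0045 = 69.528375
theta = 13.01 / 69.528375
theta = 0.1871

0.1871


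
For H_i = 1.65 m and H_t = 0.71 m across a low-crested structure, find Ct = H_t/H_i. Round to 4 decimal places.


Ct = H_t / H_i
Ct = 0.71 / 1.65
Ct = 0.4303

0.4303


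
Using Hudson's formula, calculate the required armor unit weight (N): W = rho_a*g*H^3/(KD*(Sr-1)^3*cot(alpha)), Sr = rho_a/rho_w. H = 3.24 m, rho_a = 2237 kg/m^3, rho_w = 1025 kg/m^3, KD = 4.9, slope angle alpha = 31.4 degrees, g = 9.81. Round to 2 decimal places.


Sr = rho_a / rho_w = 2237 / 1025 = 2.182439
(Sr - 1) = 1.182439
(Sr - 1)^3 = 1.653241
cot(31.4) = 1 / tan(31.4) = 1 / 0.610403 = 1.638263
Numerator = 2237 * 9.81 * 3.24^3 = 746397.2353
Denominator = 4.9 * 1.653241 * 1.638263 = 13.271376
W = 746397.2353 / 13.271376
W = 56241.13 N

56241.13


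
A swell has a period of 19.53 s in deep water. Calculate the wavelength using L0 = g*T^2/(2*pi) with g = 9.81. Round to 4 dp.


L0 = g * T^2 / (2 * pi)
L0 = 9.81 * 19.53^2 / (2 * pi)
L0 = 9.81 * 381.4209 / 6.28319
L0 = 3741.7390 / 6.28319
L0 = 595.5163 m

595.5163


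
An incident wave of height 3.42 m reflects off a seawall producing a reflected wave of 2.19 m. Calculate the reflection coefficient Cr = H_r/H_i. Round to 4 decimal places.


Cr = H_r / H_i
Cr = 2.19 / 3.42
Cr = 0.6404

0.6404


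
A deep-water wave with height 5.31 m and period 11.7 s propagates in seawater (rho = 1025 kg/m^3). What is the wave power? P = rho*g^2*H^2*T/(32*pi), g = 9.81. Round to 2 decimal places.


P = rho * g^2 * H^2 * T / (32 * pi)
P = 1025 * 9.81^2 * 5.31^2 * 11.7 / (32 * pi)
P = 1025 * 96.2361 * 28.1961 * 11.7 / 100.53096
P = 323695.70 W/m

323695.70


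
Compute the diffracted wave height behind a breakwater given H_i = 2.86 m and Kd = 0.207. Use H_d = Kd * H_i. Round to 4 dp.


H_d = Kd * H_i
H_d = 0.207 * 2.86
H_d = 0.5920 m

0.5920


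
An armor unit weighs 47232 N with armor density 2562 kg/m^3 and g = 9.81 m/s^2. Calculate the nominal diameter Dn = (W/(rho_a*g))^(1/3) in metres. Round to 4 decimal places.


V = W / (rho_a * g)
V = 47232 / (2562 * 9.81)
V = 47232 / 25133.22
V = 1.879266 m^3
Dn = V^(1/3) = 1.879266^(1/3)
Dn = 1.2340 m

1.2340


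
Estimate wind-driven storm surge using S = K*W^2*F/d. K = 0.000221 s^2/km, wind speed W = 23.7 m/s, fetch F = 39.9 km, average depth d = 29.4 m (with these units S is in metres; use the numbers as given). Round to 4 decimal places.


S = K * W^2 * F / d
W^2 = 23.7^2 = 561.69
S = 0.000221 * 561.69 * 39.9 / 29.4
Numerator = 0.000221 * 561.69 * 39.9 = 4.952926
S = 4.952926 / 29.4 = 0.1685 m

0.1685


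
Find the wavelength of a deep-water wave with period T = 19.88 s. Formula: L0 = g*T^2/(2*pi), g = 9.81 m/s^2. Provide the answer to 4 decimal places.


L0 = g * T^2 / (2 * pi)
L0 = 9.81 * 19.88^2 / (2 * pi)
L0 = 9.81 * 395.2144 / 6.28319
L0 = 3877.0533 / 6.28319
L0 = 617.0522 m

617.0522


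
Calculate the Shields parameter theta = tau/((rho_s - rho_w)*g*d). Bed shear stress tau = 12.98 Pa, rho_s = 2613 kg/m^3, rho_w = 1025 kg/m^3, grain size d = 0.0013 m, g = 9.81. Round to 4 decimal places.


theta = tau / ((rho_s - rho_w) * g * d)
rho_s - rho_w = 2613 - 1025 = 1588
Denominator = 1588 * 9.81 * 0.0013 = 20.251764
theta = 12.98 / 20.251764
theta = 0.6409

0.6409


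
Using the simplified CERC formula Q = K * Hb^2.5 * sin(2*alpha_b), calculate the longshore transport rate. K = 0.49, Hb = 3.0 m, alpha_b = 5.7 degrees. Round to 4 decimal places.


Q = K * Hb^2.5 * sin(2 * alpha_b)
Hb^2.5 = 3.0^2.5 = 15.588457
sin(2 * 5.7) = sin(11.4) = 0.197657
Q = 0.49 * 15.588457 * 0.197657
Q = 1.5098 m^3/s

1.5098


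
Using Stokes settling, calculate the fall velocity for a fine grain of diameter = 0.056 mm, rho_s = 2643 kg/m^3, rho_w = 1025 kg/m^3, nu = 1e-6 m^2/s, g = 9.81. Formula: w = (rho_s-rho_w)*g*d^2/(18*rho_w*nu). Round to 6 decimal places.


w = (rho_s - rho_w) * g * d^2 / (18 * rho_w * nu)
d = 0.056 mm = 0.000056 m
rho_s - rho_w = 2643 - 1025 = 1618
Numerator = 1618 * 9.81 * (0.000056)^2 = 0.000049776411
Denominator = 18 * 1025 * 1e-6 = 0.018450
w = 0.002698 m/s

0.002698


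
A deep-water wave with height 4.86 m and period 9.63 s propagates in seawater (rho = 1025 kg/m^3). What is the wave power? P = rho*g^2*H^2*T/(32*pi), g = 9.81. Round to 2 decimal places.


P = rho * g^2 * H^2 * T / (32 * pi)
P = 1025 * 9.81^2 * 4.86^2 * 9.63 / (32 * pi)
P = 1025 * 96.2361 * 23.6196 * 9.63 / 100.53096
P = 223182.87 W/m

223182.87


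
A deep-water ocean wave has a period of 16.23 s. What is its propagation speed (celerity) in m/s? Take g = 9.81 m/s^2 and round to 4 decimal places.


We use the deep-water celerity formula:
C = g * T / (2 * pi)
C = 9.81 * 16.23 / (2 * 3.14159...)
C = 159.216300 / 6.283185
C = 25.3401 m/s

25.3401


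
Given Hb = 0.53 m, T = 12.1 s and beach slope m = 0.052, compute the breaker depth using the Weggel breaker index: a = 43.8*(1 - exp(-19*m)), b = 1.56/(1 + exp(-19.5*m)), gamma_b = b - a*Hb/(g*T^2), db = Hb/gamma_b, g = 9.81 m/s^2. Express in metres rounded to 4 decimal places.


a = 43.8 * (1 - exp(-19 * m))
exp(-19 * 0.052) = exp(-0.9880) = 0.372321
a = 43.8 * (1 - 0.372321) = 27.492358
b = 1.56 / (1 + exp(-19.5 * m))
exp(-19.5 * 0.052) = exp(-1.0140) = 0.362765
b = 1.56 / (1 + 0.362765) = 1.144731
Hb / (g * T^2) = 0.53 / (9.81 * 12.1^2) = 0.53 / 1436.2821 = 0.00036901
gamma_b = b - a * Hb/(g*T^2) = 1.144731 - 27.492358 * 0.00036901 = 1.134587
db = Hb / gamma_b = 0.53 / 1.134587
db = 0.4671 m

0.4671


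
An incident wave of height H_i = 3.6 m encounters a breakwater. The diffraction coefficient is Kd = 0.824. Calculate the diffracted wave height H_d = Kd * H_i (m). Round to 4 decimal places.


H_d = Kd * H_i
H_d = 0.824 * 3.6
H_d = 2.9664 m

2.9664


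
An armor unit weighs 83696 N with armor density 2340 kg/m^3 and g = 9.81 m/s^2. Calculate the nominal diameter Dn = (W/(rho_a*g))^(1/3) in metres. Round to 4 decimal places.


V = W / (rho_a * g)
V = 83696 / (2340 * 9.81)
V = 83696 / 22955.40
V = 3.646027 m^3
Dn = V^(1/3) = 3.646027^(1/3)
Dn = 1.5391 m

1.5391


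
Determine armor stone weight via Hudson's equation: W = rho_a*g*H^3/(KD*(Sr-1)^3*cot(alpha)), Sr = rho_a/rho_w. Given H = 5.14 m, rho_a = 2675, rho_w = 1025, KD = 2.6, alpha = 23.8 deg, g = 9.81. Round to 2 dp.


Sr = rho_a / rho_w = 2675 / 1025 = 2.609756
(Sr - 1) = 1.609756
(Sr - 1)^3 = 4.171385
cot(23.8) = 1 / tan(23.8) = 1 / 0.441053 = 2.267304
Numerator = 2675 * 9.81 * 5.14^3 = 3563544.2069
Denominator = 2.6 * 4.171385 * 2.267304 = 24.590267
W = 3563544.2069 / 24.590267
W = 144916.86 N

144916.86


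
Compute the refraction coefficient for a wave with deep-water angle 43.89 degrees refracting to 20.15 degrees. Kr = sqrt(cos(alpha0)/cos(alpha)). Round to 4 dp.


Kr = sqrt(cos(alpha0) / cos(alpha))
cos(43.89) = 0.720672
cos(20.15) = 0.938794
Kr = sqrt(0.720672 / 0.938794)
Kr = sqrt(0.767657)
Kr = 0.8762

0.8762


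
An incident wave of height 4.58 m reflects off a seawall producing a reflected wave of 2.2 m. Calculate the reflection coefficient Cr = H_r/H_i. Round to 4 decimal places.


Cr = H_r / H_i
Cr = 2.2 / 4.58
Cr = 0.4803

0.4803


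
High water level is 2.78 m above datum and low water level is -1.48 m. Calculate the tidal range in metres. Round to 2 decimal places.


Tidal range = High water - Low water
Tidal range = 2.78 - (-1.48)
Tidal range = 4.26 m

4.26


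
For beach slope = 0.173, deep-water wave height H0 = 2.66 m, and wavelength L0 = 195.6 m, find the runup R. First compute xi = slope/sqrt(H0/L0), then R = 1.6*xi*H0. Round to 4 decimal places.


xi = slope / sqrt(H0/L0)
H0/L0 = 2.66/195.6 = 0.013599
sqrt(0.013599) = 0.116616
xi = 0.173 / 0.116616 = 1.483507
R = 1.6 * xi * H0 = 1.6 * 1.483507 * 2.66
R = 6.3138 m

6.3138


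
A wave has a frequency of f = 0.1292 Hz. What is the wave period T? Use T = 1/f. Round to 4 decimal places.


T = 1 / f
T = 1 / 0.1292
T = 7.7399 s

7.7399


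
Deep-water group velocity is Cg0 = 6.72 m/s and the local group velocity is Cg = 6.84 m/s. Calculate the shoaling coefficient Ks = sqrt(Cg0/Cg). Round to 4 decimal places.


Ks = sqrt(Cg0 / Cg)
Ks = sqrt(6.72 / 6.84)
Ks = sqrt(0.9825)
Ks = 0.9912

0.9912


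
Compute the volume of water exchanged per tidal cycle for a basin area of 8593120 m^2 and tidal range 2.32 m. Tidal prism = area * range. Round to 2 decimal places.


Tidal prism = Area * Tidal range
P = 8593120 * 2.32
P = 19936038.40 m^3

19936038.40


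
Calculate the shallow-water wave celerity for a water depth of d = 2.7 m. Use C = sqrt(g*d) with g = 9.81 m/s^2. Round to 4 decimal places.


Using the shallow-water approximation:
C = sqrt(g * d) = sqrt(9.81 * 2.7)
C = sqrt(26.4870)
C = 5.1466 m/s

5.1466


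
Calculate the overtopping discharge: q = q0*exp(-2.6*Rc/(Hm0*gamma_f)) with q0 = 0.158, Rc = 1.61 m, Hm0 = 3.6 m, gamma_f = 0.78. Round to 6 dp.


q = q0 * exp(-2.6 * Rc / (Hm0 * gamma_f))
Exponent = -2.6 * 1.61 / (3.6 * 0.78)
= -2.6 * 1.61 / 2.8080
= -1.490741
exp(-1.490741) = 0.225206
q = 0.158 * 0.225206
q = 0.035583 m^3/s/m

0.035583


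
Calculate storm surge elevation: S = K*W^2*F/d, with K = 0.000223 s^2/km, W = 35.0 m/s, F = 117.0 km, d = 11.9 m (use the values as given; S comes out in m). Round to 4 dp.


S = K * W^2 * F / d
W^2 = 35.0^2 = 1225.00
S = 0.000223 * 1225.00 * 117.0 / 11.9
Numerator = 0.000223 * 1225.00 * 117.0 = 31.961475
S = 31.961475 / 11.9 = 2.6858 m

2.6858


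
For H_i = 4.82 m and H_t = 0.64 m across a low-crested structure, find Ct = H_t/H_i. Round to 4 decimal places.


Ct = H_t / H_i
Ct = 0.64 / 4.82
Ct = 0.1328

0.1328


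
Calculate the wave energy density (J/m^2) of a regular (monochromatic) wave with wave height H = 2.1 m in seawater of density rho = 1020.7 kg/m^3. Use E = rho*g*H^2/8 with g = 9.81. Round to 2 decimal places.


E = (1/8) * rho * g * H^2
E = (1/8) * 1020.7 * 9.81 * 2.1^2
E = 0.125 * 1020.7 * 9.81 * 4.4100
E = 5519.70 J/m^2

5519.70


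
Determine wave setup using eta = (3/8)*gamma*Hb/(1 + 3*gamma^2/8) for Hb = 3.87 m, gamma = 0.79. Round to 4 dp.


eta = (3/8) * gamma * Hb / (1 + 3*gamma^2/8)
Numerator = (3/8) * 0.79 * 3.87 = 1.146488
Denominator = 1 + 3*0.79^2/8 = 1 + 0.234038 = 1.234038
eta = 1.146488 / 1.234038
eta = 0.9291 m

0.9291


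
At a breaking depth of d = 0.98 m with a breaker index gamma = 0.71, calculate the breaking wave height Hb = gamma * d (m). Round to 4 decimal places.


Hb = gamma * d
Hb = 0.71 * 0.98
Hb = 0.6958 m

0.6958
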